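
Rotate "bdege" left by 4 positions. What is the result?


Input: "bdege", rotate left by 4
First 4 characters: "bdeg"
Remaining characters: "e"
Concatenate remaining + first: "e" + "bdeg" = "ebdeg"

ebdeg


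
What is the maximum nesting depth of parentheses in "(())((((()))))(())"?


Input: "(())((((()))))(())"
Tracking depth:
  Position 0 '(': depth becomes 1
  Position 1 '(': depth becomes 2
  Position 2 ')': depth becomes 1
  Position 3 ')': depth becomes 0
  Position 4 '(': depth becomes 1
  Position 5 '(': depth becomes 2
  Position 6 '(': depth becomes 3
  Position 7 '(': depth becomes 4
  Position 8 '(': depth becomes 5
  Position 9 ')': depth becomes 4
  Position 10 ')': depth becomes 3
  Position 11 ')': depth becomes 2
  Position 12 ')': depth becomes 1
  Position 13 ')': depth becomes 0
  Position 14 '(': depth becomes 1
  Position 15 '(': depth becomes 2
  Position 16 ')': depth becomes 1
  Position 17 ')': depth becomes 0
Maximum depth reached: 5

5


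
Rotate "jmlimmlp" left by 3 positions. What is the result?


Input: "jmlimmlp", rotate left by 3
First 3 characters: "jml"
Remaining characters: "immlp"
Concatenate remaining + first: "immlp" + "jml" = "immlpjml"

immlpjml


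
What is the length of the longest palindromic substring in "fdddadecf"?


Input: "fdddadecf"
Checking substrings for palindromes:
  [1:4] "ddd" (len 3) => palindrome
  [3:6] "dad" (len 3) => palindrome
  [1:3] "dd" (len 2) => palindrome
  [2:4] "dd" (len 2) => palindrome
Longest palindromic substring: "ddd" with length 3

3


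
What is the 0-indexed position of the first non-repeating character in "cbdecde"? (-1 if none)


Input: cbdecde
Character frequencies:
  'b': 1
  'c': 2
  'd': 2
  'e': 2
Scanning left to right for freq == 1:
  Position 0 ('c'): freq=2, skip
  Position 1 ('b'): unique! => answer = 1

1


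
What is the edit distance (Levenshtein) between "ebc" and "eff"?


Computing edit distance: "ebc" -> "eff"
DP table:
           e    f    f
      0    1    2    3
  e   1    0    1    2
  b   2    1    1    2
  c   3    2    2    2
Edit distance = dp[3][3] = 2

2


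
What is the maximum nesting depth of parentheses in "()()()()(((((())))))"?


Input: "()()()()(((((())))))"
Tracking depth:
  Position 0 '(': depth becomes 1
  Position 1 ')': depth becomes 0
  Position 2 '(': depth becomes 1
  Position 3 ')': depth becomes 0
  Position 4 '(': depth becomes 1
  Position 5 ')': depth becomes 0
  Position 6 '(': depth becomes 1
  Position 7 ')': depth becomes 0
  Position 8 '(': depth becomes 1
  Position 9 '(': depth becomes 2
  Position 10 '(': depth becomes 3
  Position 11 '(': depth becomes 4
  Position 12 '(': depth becomes 5
  Position 13 '(': depth becomes 6
  Position 14 ')': depth becomes 5
  Position 15 ')': depth becomes 4
  Position 16 ')': depth becomes 3
  Position 17 ')': depth becomes 2
  Position 18 ')': depth becomes 1
  Position 19 ')': depth becomes 0
Maximum depth reached: 6

6


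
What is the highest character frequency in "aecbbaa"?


Input: aecbbaa
Character counts:
  'a': 3
  'b': 2
  'c': 1
  'e': 1
Maximum frequency: 3

3


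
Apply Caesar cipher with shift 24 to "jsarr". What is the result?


Caesar cipher: shift "jsarr" by 24
  'j' (pos 9) + 24 = pos 7 = 'h'
  's' (pos 18) + 24 = pos 16 = 'q'
  'a' (pos 0) + 24 = pos 24 = 'y'
  'r' (pos 17) + 24 = pos 15 = 'p'
  'r' (pos 17) + 24 = pos 15 = 'p'
Result: hqypp

hqypp


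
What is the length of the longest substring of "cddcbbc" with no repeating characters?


Input: "cddcbbc"
Sliding window (track last position of each char):
  Position 0 ('c'): window [0,0] length 1 -- new best
  Position 1 ('d'): window [0,1] length 2 -- new best
  Position 2 ('d'): repeat (last at 1), move window start to 2
  Position 2 ('d'): window [2,2] length 1
  Position 3 ('c'): window [2,3] length 2
  Position 4 ('b'): window [2,4] length 3 -- new best
  Position 5 ('b'): repeat (last at 4), move window start to 5
  Position 5 ('b'): window [5,5] length 1
  Position 6 ('c'): window [5,6] length 2
Longest substring with no repeats: "dcb" with length 3

3


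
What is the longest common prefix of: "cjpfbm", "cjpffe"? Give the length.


Words: cjpfbm, cjpffe
  Position 0: all 'c' => match
  Position 1: all 'j' => match
  Position 2: all 'p' => match
  Position 3: all 'f' => match
  Position 4: ('b', 'f') => mismatch, stop
LCP = "cjpf" (length 4)

4


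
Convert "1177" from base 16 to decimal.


Input: "1177" in base 16
Positional expansion:
  Digit '1' (value 1) x 16^3 = 4096
  Digit '1' (value 1) x 16^2 = 256
  Digit '7' (value 7) x 16^1 = 112
  Digit '7' (value 7) x 16^0 = 7
Sum = 4471

4471


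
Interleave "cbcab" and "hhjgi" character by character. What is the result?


Interleaving "cbcab" and "hhjgi":
  Position 0: 'c' from first, 'h' from second => "ch"
  Position 1: 'b' from first, 'h' from second => "bh"
  Position 2: 'c' from first, 'j' from second => "cj"
  Position 3: 'a' from first, 'g' from second => "ag"
  Position 4: 'b' from first, 'i' from second => "bi"
Result: chbhcjagbi

chbhcjagbi


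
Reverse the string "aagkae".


Input: aagkae
Reading characters right to left:
  Position 5: 'e'
  Position 4: 'a'
  Position 3: 'k'
  Position 2: 'g'
  Position 1: 'a'
  Position 0: 'a'
Reversed: eakgaa

eakgaa


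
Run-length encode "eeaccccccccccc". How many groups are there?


Input: eeaccccccccccc
Scanning for consecutive runs:
  Group 1: 'e' x 2 (positions 0-1)
  Group 2: 'a' x 1 (positions 2-2)
  Group 3: 'c' x 11 (positions 3-13)
Total groups: 3

3


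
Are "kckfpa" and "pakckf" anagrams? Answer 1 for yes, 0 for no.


Strings: "kckfpa", "pakckf"
Sorted first:  acfkkp
Sorted second: acfkkp
Sorted forms match => anagrams

1


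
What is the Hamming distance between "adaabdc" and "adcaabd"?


Comparing "adaabdc" and "adcaabd" position by position:
  Position 0: 'a' vs 'a' => same
  Position 1: 'd' vs 'd' => same
  Position 2: 'a' vs 'c' => differ
  Position 3: 'a' vs 'a' => same
  Position 4: 'b' vs 'a' => differ
  Position 5: 'd' vs 'b' => differ
  Position 6: 'c' vs 'd' => differ
Total differences (Hamming distance): 4

4


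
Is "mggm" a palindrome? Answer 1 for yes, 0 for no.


Input: mggm
Reversed: mggm
  Compare pos 0 ('m') with pos 3 ('m'): match
  Compare pos 1 ('g') with pos 2 ('g'): match
Result: palindrome

1


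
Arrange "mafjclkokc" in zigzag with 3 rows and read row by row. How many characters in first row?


Zigzag "mafjclkokc" into 3 rows:
Placing characters:
  'm' => row 0
  'a' => row 1
  'f' => row 2
  'j' => row 1
  'c' => row 0
  'l' => row 1
  'k' => row 2
  'o' => row 1
  'k' => row 0
  'c' => row 1
Rows:
  Row 0: "mck"
  Row 1: "ajloc"
  Row 2: "fk"
First row length: 3

3


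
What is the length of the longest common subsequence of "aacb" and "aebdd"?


LCS of "aacb" and "aebdd"
DP table:
           a    e    b    d    d
      0    0    0    0    0    0
  a   0    1    1    1    1    1
  a   0    1    1    1    1    1
  c   0    1    1    1    1    1
  b   0    1    1    2    2    2
LCS length = dp[4][5] = 2

2


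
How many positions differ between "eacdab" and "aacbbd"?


Comparing "eacdab" and "aacbbd" position by position:
  Position 0: 'e' vs 'a' => DIFFER
  Position 1: 'a' vs 'a' => same
  Position 2: 'c' vs 'c' => same
  Position 3: 'd' vs 'b' => DIFFER
  Position 4: 'a' vs 'b' => DIFFER
  Position 5: 'b' vs 'd' => DIFFER
Positions that differ: 4

4


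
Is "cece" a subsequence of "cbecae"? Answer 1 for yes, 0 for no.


Check if "cece" is a subsequence of "cbecae"
Greedy scan:
  Position 0 ('c'): matches sub[0] = 'c'
  Position 1 ('b'): no match needed
  Position 2 ('e'): matches sub[1] = 'e'
  Position 3 ('c'): matches sub[2] = 'c'
  Position 4 ('a'): no match needed
  Position 5 ('e'): matches sub[3] = 'e'
All 4 characters matched => is a subsequence

1


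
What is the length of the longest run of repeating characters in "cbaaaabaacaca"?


Input: "cbaaaabaacaca"
Scanning for longest run:
  Position 1 ('b'): new char, reset run to 1
  Position 2 ('a'): new char, reset run to 1
  Position 3 ('a'): continues run of 'a', length=2
  Position 4 ('a'): continues run of 'a', length=3
  Position 5 ('a'): continues run of 'a', length=4
  Position 6 ('b'): new char, reset run to 1
  Position 7 ('a'): new char, reset run to 1
  Position 8 ('a'): continues run of 'a', length=2
  Position 9 ('c'): new char, reset run to 1
  Position 10 ('a'): new char, reset run to 1
  Position 11 ('c'): new char, reset run to 1
  Position 12 ('a'): new char, reset run to 1
Longest run: 'a' with length 4

4


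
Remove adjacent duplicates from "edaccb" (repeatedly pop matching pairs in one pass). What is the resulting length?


Input: edaccb
Stack-based adjacent duplicate removal:
  Read 'e': push. Stack: e
  Read 'd': push. Stack: ed
  Read 'a': push. Stack: eda
  Read 'c': push. Stack: edac
  Read 'c': matches stack top 'c' => pop. Stack: eda
  Read 'b': push. Stack: edab
Final stack: "edab" (length 4)

4


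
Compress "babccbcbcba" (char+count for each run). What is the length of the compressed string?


Input: babccbcbcba
Runs:
  'b' x 1 => "b1"
  'a' x 1 => "a1"
  'b' x 1 => "b1"
  'c' x 2 => "c2"
  'b' x 1 => "b1"
  'c' x 1 => "c1"
  'b' x 1 => "b1"
  'c' x 1 => "c1"
  'b' x 1 => "b1"
  'a' x 1 => "a1"
Compressed: "b1a1b1c2b1c1b1c1b1a1"
Compressed length: 20

20


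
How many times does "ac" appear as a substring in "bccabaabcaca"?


Searching for "ac" in "bccabaabcaca"
Scanning each position:
  Position 0: "bc" => no
  Position 1: "cc" => no
  Position 2: "ca" => no
  Position 3: "ab" => no
  Position 4: "ba" => no
  Position 5: "aa" => no
  Position 6: "ab" => no
  Position 7: "bc" => no
  Position 8: "ca" => no
  Position 9: "ac" => MATCH
  Position 10: "ca" => no
Total occurrences: 1

1


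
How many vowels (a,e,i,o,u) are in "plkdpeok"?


Input: plkdpeok
Checking each character:
  'p' at position 0: consonant
  'l' at position 1: consonant
  'k' at position 2: consonant
  'd' at position 3: consonant
  'p' at position 4: consonant
  'e' at position 5: vowel (running total: 1)
  'o' at position 6: vowel (running total: 2)
  'k' at position 7: consonant
Total vowels: 2

2


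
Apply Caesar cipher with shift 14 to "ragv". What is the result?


Caesar cipher: shift "ragv" by 14
  'r' (pos 17) + 14 = pos 5 = 'f'
  'a' (pos 0) + 14 = pos 14 = 'o'
  'g' (pos 6) + 14 = pos 20 = 'u'
  'v' (pos 21) + 14 = pos 9 = 'j'
Result: fouj

fouj


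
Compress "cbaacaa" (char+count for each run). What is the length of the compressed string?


Input: cbaacaa
Runs:
  'c' x 1 => "c1"
  'b' x 1 => "b1"
  'a' x 2 => "a2"
  'c' x 1 => "c1"
  'a' x 2 => "a2"
Compressed: "c1b1a2c1a2"
Compressed length: 10

10


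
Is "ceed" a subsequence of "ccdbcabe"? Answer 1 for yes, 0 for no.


Check if "ceed" is a subsequence of "ccdbcabe"
Greedy scan:
  Position 0 ('c'): matches sub[0] = 'c'
  Position 1 ('c'): no match needed
  Position 2 ('d'): no match needed
  Position 3 ('b'): no match needed
  Position 4 ('c'): no match needed
  Position 5 ('a'): no match needed
  Position 6 ('b'): no match needed
  Position 7 ('e'): matches sub[1] = 'e'
Only matched 2/4 characters => not a subsequence

0


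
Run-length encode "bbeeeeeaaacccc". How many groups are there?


Input: bbeeeeeaaacccc
Scanning for consecutive runs:
  Group 1: 'b' x 2 (positions 0-1)
  Group 2: 'e' x 5 (positions 2-6)
  Group 3: 'a' x 3 (positions 7-9)
  Group 4: 'c' x 4 (positions 10-13)
Total groups: 4

4


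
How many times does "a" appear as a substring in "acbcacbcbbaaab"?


Searching for "a" in "acbcacbcbbaaab"
Scanning each position:
  Position 0: "a" => MATCH
  Position 1: "c" => no
  Position 2: "b" => no
  Position 3: "c" => no
  Position 4: "a" => MATCH
  Position 5: "c" => no
  Position 6: "b" => no
  Position 7: "c" => no
  Position 8: "b" => no
  Position 9: "b" => no
  Position 10: "a" => MATCH
  Position 11: "a" => MATCH
  Position 12: "a" => MATCH
  Position 13: "b" => no
Total occurrences: 5

5


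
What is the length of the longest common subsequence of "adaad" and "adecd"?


LCS of "adaad" and "adecd"
DP table:
           a    d    e    c    d
      0    0    0    0    0    0
  a   0    1    1    1    1    1
  d   0    1    2    2    2    2
  a   0    1    2    2    2    2
  a   0    1    2    2    2    2
  d   0    1    2    2    2    3
LCS length = dp[5][5] = 3

3


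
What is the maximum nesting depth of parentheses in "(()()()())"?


Input: "(()()()())"
Tracking depth:
  Position 0 '(': depth becomes 1
  Position 1 '(': depth becomes 2
  Position 2 ')': depth becomes 1
  Position 3 '(': depth becomes 2
  Position 4 ')': depth becomes 1
  Position 5 '(': depth becomes 2
  Position 6 ')': depth becomes 1
  Position 7 '(': depth becomes 2
  Position 8 ')': depth becomes 1
  Position 9 ')': depth becomes 0
Maximum depth reached: 2

2


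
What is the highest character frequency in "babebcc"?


Input: babebcc
Character counts:
  'a': 1
  'b': 3
  'c': 2
  'e': 1
Maximum frequency: 3

3


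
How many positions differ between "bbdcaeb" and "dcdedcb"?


Comparing "bbdcaeb" and "dcdedcb" position by position:
  Position 0: 'b' vs 'd' => DIFFER
  Position 1: 'b' vs 'c' => DIFFER
  Position 2: 'd' vs 'd' => same
  Position 3: 'c' vs 'e' => DIFFER
  Position 4: 'a' vs 'd' => DIFFER
  Position 5: 'e' vs 'c' => DIFFER
  Position 6: 'b' vs 'b' => same
Positions that differ: 5

5


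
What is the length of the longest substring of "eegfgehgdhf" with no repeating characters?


Input: "eegfgehgdhf"
Sliding window (track last position of each char):
  Position 0 ('e'): window [0,0] length 1 -- new best
  Position 1 ('e'): repeat (last at 0), move window start to 1
  Position 1 ('e'): window [1,1] length 1
  Position 2 ('g'): window [1,2] length 2 -- new best
  Position 3 ('f'): window [1,3] length 3 -- new best
  Position 4 ('g'): repeat (last at 2), move window start to 3
  Position 4 ('g'): window [3,4] length 2
  Position 5 ('e'): window [3,5] length 3
  Position 6 ('h'): window [3,6] length 4 -- new best
  Position 7 ('g'): repeat (last at 4), move window start to 5
  Position 7 ('g'): window [5,7] length 3
  Position 8 ('d'): window [5,8] length 4
  Position 9 ('h'): repeat (last at 6), move window start to 7
  Position 9 ('h'): window [7,9] length 3
  Position 10 ('f'): window [7,10] length 4
Longest substring with no repeats: "fgeh" with length 4

4


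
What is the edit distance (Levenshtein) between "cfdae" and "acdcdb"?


Computing edit distance: "cfdae" -> "acdcdb"
DP table:
           a    c    d    c    d    b
      0    1    2    3    4    5    6
  c   1    1    1    2    3    4    5
  f   2    2    2    2    3    4    5
  d   3    3    3    2    3    3    4
  a   4    3    4    3    3    4    4
  e   5    4    4    4    4    4    5
Edit distance = dp[5][6] = 5

5


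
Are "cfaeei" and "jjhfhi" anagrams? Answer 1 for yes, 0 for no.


Strings: "cfaeei", "jjhfhi"
Sorted first:  aceefi
Sorted second: fhhijj
Differ at position 0: 'a' vs 'f' => not anagrams

0


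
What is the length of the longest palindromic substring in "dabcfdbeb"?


Input: "dabcfdbeb"
Checking substrings for palindromes:
  [6:9] "beb" (len 3) => palindrome
Longest palindromic substring: "beb" with length 3

3


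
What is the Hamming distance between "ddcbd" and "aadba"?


Comparing "ddcbd" and "aadba" position by position:
  Position 0: 'd' vs 'a' => differ
  Position 1: 'd' vs 'a' => differ
  Position 2: 'c' vs 'd' => differ
  Position 3: 'b' vs 'b' => same
  Position 4: 'd' vs 'a' => differ
Total differences (Hamming distance): 4

4


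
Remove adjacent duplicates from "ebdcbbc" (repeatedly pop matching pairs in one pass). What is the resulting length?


Input: ebdcbbc
Stack-based adjacent duplicate removal:
  Read 'e': push. Stack: e
  Read 'b': push. Stack: eb
  Read 'd': push. Stack: ebd
  Read 'c': push. Stack: ebdc
  Read 'b': push. Stack: ebdcb
  Read 'b': matches stack top 'b' => pop. Stack: ebdc
  Read 'c': matches stack top 'c' => pop. Stack: ebd
Final stack: "ebd" (length 3)

3


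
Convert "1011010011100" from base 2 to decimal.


Input: "1011010011100" in base 2
Positional expansion:
  Digit '1' (value 1) x 2^12 = 4096
  Digit '0' (value 0) x 2^11 = 0
  Digit '1' (value 1) x 2^10 = 1024
  Digit '1' (value 1) x 2^9 = 512
  Digit '0' (value 0) x 2^8 = 0
  Digit '1' (value 1) x 2^7 = 128
  Digit '0' (value 0) x 2^6 = 0
  Digit '0' (value 0) x 2^5 = 0
  Digit '1' (value 1) x 2^4 = 16
  Digit '1' (value 1) x 2^3 = 8
  Digit '1' (value 1) x 2^2 = 4
  Digit '0' (value 0) x 2^1 = 0
  Digit '0' (value 0) x 2^0 = 0
Sum = 5788

5788


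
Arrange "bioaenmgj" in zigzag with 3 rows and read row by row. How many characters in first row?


Zigzag "bioaenmgj" into 3 rows:
Placing characters:
  'b' => row 0
  'i' => row 1
  'o' => row 2
  'a' => row 1
  'e' => row 0
  'n' => row 1
  'm' => row 2
  'g' => row 1
  'j' => row 0
Rows:
  Row 0: "bej"
  Row 1: "iang"
  Row 2: "om"
First row length: 3

3


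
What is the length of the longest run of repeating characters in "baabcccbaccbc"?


Input: "baabcccbaccbc"
Scanning for longest run:
  Position 1 ('a'): new char, reset run to 1
  Position 2 ('a'): continues run of 'a', length=2
  Position 3 ('b'): new char, reset run to 1
  Position 4 ('c'): new char, reset run to 1
  Position 5 ('c'): continues run of 'c', length=2
  Position 6 ('c'): continues run of 'c', length=3
  Position 7 ('b'): new char, reset run to 1
  Position 8 ('a'): new char, reset run to 1
  Position 9 ('c'): new char, reset run to 1
  Position 10 ('c'): continues run of 'c', length=2
  Position 11 ('b'): new char, reset run to 1
  Position 12 ('c'): new char, reset run to 1
Longest run: 'c' with length 3

3


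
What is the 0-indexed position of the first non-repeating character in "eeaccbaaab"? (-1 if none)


Input: eeaccbaaab
Character frequencies:
  'a': 4
  'b': 2
  'c': 2
  'e': 2
Scanning left to right for freq == 1:
  Position 0 ('e'): freq=2, skip
  Position 1 ('e'): freq=2, skip
  Position 2 ('a'): freq=4, skip
  Position 3 ('c'): freq=2, skip
  Position 4 ('c'): freq=2, skip
  Position 5 ('b'): freq=2, skip
  Position 6 ('a'): freq=4, skip
  Position 7 ('a'): freq=4, skip
  Position 8 ('a'): freq=4, skip
  Position 9 ('b'): freq=2, skip
  No unique character found => answer = -1

-1


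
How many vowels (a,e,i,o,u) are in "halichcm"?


Input: halichcm
Checking each character:
  'h' at position 0: consonant
  'a' at position 1: vowel (running total: 1)
  'l' at position 2: consonant
  'i' at position 3: vowel (running total: 2)
  'c' at position 4: consonant
  'h' at position 5: consonant
  'c' at position 6: consonant
  'm' at position 7: consonant
Total vowels: 2

2


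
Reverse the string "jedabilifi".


Input: jedabilifi
Reading characters right to left:
  Position 9: 'i'
  Position 8: 'f'
  Position 7: 'i'
  Position 6: 'l'
  Position 5: 'i'
  Position 4: 'b'
  Position 3: 'a'
  Position 2: 'd'
  Position 1: 'e'
  Position 0: 'j'
Reversed: ifilibadej

ifilibadej


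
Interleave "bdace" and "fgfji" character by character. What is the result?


Interleaving "bdace" and "fgfji":
  Position 0: 'b' from first, 'f' from second => "bf"
  Position 1: 'd' from first, 'g' from second => "dg"
  Position 2: 'a' from first, 'f' from second => "af"
  Position 3: 'c' from first, 'j' from second => "cj"
  Position 4: 'e' from first, 'i' from second => "ei"
Result: bfdgafcjei

bfdgafcjei


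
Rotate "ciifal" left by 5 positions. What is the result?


Input: "ciifal", rotate left by 5
First 5 characters: "ciifa"
Remaining characters: "l"
Concatenate remaining + first: "l" + "ciifa" = "lciifa"

lciifa


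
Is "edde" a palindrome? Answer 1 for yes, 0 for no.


Input: edde
Reversed: edde
  Compare pos 0 ('e') with pos 3 ('e'): match
  Compare pos 1 ('d') with pos 2 ('d'): match
Result: palindrome

1


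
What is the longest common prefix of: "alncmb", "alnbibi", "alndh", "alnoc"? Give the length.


Words: alncmb, alnbibi, alndh, alnoc
  Position 0: all 'a' => match
  Position 1: all 'l' => match
  Position 2: all 'n' => match
  Position 3: ('c', 'b', 'd', 'o') => mismatch, stop
LCP = "aln" (length 3)

3


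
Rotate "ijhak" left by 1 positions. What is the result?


Input: "ijhak", rotate left by 1
First 1 characters: "i"
Remaining characters: "jhak"
Concatenate remaining + first: "jhak" + "i" = "jhaki"

jhaki


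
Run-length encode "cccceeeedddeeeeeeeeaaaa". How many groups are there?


Input: cccceeeedddeeeeeeeeaaaa
Scanning for consecutive runs:
  Group 1: 'c' x 4 (positions 0-3)
  Group 2: 'e' x 4 (positions 4-7)
  Group 3: 'd' x 3 (positions 8-10)
  Group 4: 'e' x 8 (positions 11-18)
  Group 5: 'a' x 4 (positions 19-22)
Total groups: 5

5


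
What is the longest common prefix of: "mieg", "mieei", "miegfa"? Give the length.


Words: mieg, mieei, miegfa
  Position 0: all 'm' => match
  Position 1: all 'i' => match
  Position 2: all 'e' => match
  Position 3: ('g', 'e', 'g') => mismatch, stop
LCP = "mie" (length 3)

3


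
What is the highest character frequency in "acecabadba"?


Input: acecabadba
Character counts:
  'a': 4
  'b': 2
  'c': 2
  'd': 1
  'e': 1
Maximum frequency: 4

4


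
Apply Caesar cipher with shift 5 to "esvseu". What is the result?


Caesar cipher: shift "esvseu" by 5
  'e' (pos 4) + 5 = pos 9 = 'j'
  's' (pos 18) + 5 = pos 23 = 'x'
  'v' (pos 21) + 5 = pos 0 = 'a'
  's' (pos 18) + 5 = pos 23 = 'x'
  'e' (pos 4) + 5 = pos 9 = 'j'
  'u' (pos 20) + 5 = pos 25 = 'z'
Result: jxaxjz

jxaxjz


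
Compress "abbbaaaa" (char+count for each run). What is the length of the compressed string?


Input: abbbaaaa
Runs:
  'a' x 1 => "a1"
  'b' x 3 => "b3"
  'a' x 4 => "a4"
Compressed: "a1b3a4"
Compressed length: 6

6


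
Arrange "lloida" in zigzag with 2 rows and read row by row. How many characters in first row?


Zigzag "lloida" into 2 rows:
Placing characters:
  'l' => row 0
  'l' => row 1
  'o' => row 0
  'i' => row 1
  'd' => row 0
  'a' => row 1
Rows:
  Row 0: "lod"
  Row 1: "lia"
First row length: 3

3


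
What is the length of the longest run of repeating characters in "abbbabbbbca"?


Input: "abbbabbbbca"
Scanning for longest run:
  Position 1 ('b'): new char, reset run to 1
  Position 2 ('b'): continues run of 'b', length=2
  Position 3 ('b'): continues run of 'b', length=3
  Position 4 ('a'): new char, reset run to 1
  Position 5 ('b'): new char, reset run to 1
  Position 6 ('b'): continues run of 'b', length=2
  Position 7 ('b'): continues run of 'b', length=3
  Position 8 ('b'): continues run of 'b', length=4
  Position 9 ('c'): new char, reset run to 1
  Position 10 ('a'): new char, reset run to 1
Longest run: 'b' with length 4

4


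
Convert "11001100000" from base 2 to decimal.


Input: "11001100000" in base 2
Positional expansion:
  Digit '1' (value 1) x 2^10 = 1024
  Digit '1' (value 1) x 2^9 = 512
  Digit '0' (value 0) x 2^8 = 0
  Digit '0' (value 0) x 2^7 = 0
  Digit '1' (value 1) x 2^6 = 64
  Digit '1' (value 1) x 2^5 = 32
  Digit '0' (value 0) x 2^4 = 0
  Digit '0' (value 0) x 2^3 = 0
  Digit '0' (value 0) x 2^2 = 0
  Digit '0' (value 0) x 2^1 = 0
  Digit '0' (value 0) x 2^0 = 0
Sum = 1632

1632


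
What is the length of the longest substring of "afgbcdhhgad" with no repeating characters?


Input: "afgbcdhhgad"
Sliding window (track last position of each char):
  Position 0 ('a'): window [0,0] length 1 -- new best
  Position 1 ('f'): window [0,1] length 2 -- new best
  Position 2 ('g'): window [0,2] length 3 -- new best
  Position 3 ('b'): window [0,3] length 4 -- new best
  Position 4 ('c'): window [0,4] length 5 -- new best
  Position 5 ('d'): window [0,5] length 6 -- new best
  Position 6 ('h'): window [0,6] length 7 -- new best
  Position 7 ('h'): repeat (last at 6), move window start to 7
  Position 7 ('h'): window [7,7] length 1
  Position 8 ('g'): window [7,8] length 2
  Position 9 ('a'): window [7,9] length 3
  Position 10 ('d'): window [7,10] length 4
Longest substring with no repeats: "afgbcdh" with length 7

7


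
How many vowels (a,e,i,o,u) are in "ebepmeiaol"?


Input: ebepmeiaol
Checking each character:
  'e' at position 0: vowel (running total: 1)
  'b' at position 1: consonant
  'e' at position 2: vowel (running total: 2)
  'p' at position 3: consonant
  'm' at position 4: consonant
  'e' at position 5: vowel (running total: 3)
  'i' at position 6: vowel (running total: 4)
  'a' at position 7: vowel (running total: 5)
  'o' at position 8: vowel (running total: 6)
  'l' at position 9: consonant
Total vowels: 6

6


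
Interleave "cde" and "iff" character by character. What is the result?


Interleaving "cde" and "iff":
  Position 0: 'c' from first, 'i' from second => "ci"
  Position 1: 'd' from first, 'f' from second => "df"
  Position 2: 'e' from first, 'f' from second => "ef"
Result: cidfef

cidfef


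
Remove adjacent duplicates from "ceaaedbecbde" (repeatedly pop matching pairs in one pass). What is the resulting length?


Input: ceaaedbecbde
Stack-based adjacent duplicate removal:
  Read 'c': push. Stack: c
  Read 'e': push. Stack: ce
  Read 'a': push. Stack: cea
  Read 'a': matches stack top 'a' => pop. Stack: ce
  Read 'e': matches stack top 'e' => pop. Stack: c
  Read 'd': push. Stack: cd
  Read 'b': push. Stack: cdb
  Read 'e': push. Stack: cdbe
  Read 'c': push. Stack: cdbec
  Read 'b': push. Stack: cdbecb
  Read 'd': push. Stack: cdbecbd
  Read 'e': push. Stack: cdbecbde
Final stack: "cdbecbde" (length 8)

8


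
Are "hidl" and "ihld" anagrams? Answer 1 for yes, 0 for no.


Strings: "hidl", "ihld"
Sorted first:  dhil
Sorted second: dhil
Sorted forms match => anagrams

1


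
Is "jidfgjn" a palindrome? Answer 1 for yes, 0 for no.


Input: jidfgjn
Reversed: njgfdij
  Compare pos 0 ('j') with pos 6 ('n'): MISMATCH
  Compare pos 1 ('i') with pos 5 ('j'): MISMATCH
  Compare pos 2 ('d') with pos 4 ('g'): MISMATCH
Result: not a palindrome

0


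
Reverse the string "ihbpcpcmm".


Input: ihbpcpcmm
Reading characters right to left:
  Position 8: 'm'
  Position 7: 'm'
  Position 6: 'c'
  Position 5: 'p'
  Position 4: 'c'
  Position 3: 'p'
  Position 2: 'b'
  Position 1: 'h'
  Position 0: 'i'
Reversed: mmcpcpbhi

mmcpcpbhi


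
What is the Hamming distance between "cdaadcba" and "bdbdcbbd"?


Comparing "cdaadcba" and "bdbdcbbd" position by position:
  Position 0: 'c' vs 'b' => differ
  Position 1: 'd' vs 'd' => same
  Position 2: 'a' vs 'b' => differ
  Position 3: 'a' vs 'd' => differ
  Position 4: 'd' vs 'c' => differ
  Position 5: 'c' vs 'b' => differ
  Position 6: 'b' vs 'b' => same
  Position 7: 'a' vs 'd' => differ
Total differences (Hamming distance): 6

6


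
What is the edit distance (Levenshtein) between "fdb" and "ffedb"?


Computing edit distance: "fdb" -> "ffedb"
DP table:
           f    f    e    d    b
      0    1    2    3    4    5
  f   1    0    1    2    3    4
  d   2    1    1    2    2    3
  b   3    2    2    2    3    2
Edit distance = dp[3][5] = 2

2


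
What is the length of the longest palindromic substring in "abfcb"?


Input: "abfcb"
Checking substrings for palindromes:
  No multi-char palindromic substrings found
Longest palindromic substring: "a" with length 1

1


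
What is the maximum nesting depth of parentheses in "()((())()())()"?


Input: "()((())()())()"
Tracking depth:
  Position 0 '(': depth becomes 1
  Position 1 ')': depth becomes 0
  Position 2 '(': depth becomes 1
  Position 3 '(': depth becomes 2
  Position 4 '(': depth becomes 3
  Position 5 ')': depth becomes 2
  Position 6 ')': depth becomes 1
  Position 7 '(': depth becomes 2
  Position 8 ')': depth becomes 1
  Position 9 '(': depth becomes 2
  Position 10 ')': depth becomes 1
  Position 11 ')': depth becomes 0
  Position 12 '(': depth becomes 1
  Position 13 ')': depth becomes 0
Maximum depth reached: 3

3


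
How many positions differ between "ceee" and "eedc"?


Comparing "ceee" and "eedc" position by position:
  Position 0: 'c' vs 'e' => DIFFER
  Position 1: 'e' vs 'e' => same
  Position 2: 'e' vs 'd' => DIFFER
  Position 3: 'e' vs 'c' => DIFFER
Positions that differ: 3

3


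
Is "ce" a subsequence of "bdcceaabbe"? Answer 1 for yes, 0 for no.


Check if "ce" is a subsequence of "bdcceaabbe"
Greedy scan:
  Position 0 ('b'): no match needed
  Position 1 ('d'): no match needed
  Position 2 ('c'): matches sub[0] = 'c'
  Position 3 ('c'): no match needed
  Position 4 ('e'): matches sub[1] = 'e'
  Position 5 ('a'): no match needed
  Position 6 ('a'): no match needed
  Position 7 ('b'): no match needed
  Position 8 ('b'): no match needed
  Position 9 ('e'): no match needed
All 2 characters matched => is a subsequence

1


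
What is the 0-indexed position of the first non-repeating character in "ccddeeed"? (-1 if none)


Input: ccddeeed
Character frequencies:
  'c': 2
  'd': 3
  'e': 3
Scanning left to right for freq == 1:
  Position 0 ('c'): freq=2, skip
  Position 1 ('c'): freq=2, skip
  Position 2 ('d'): freq=3, skip
  Position 3 ('d'): freq=3, skip
  Position 4 ('e'): freq=3, skip
  Position 5 ('e'): freq=3, skip
  Position 6 ('e'): freq=3, skip
  Position 7 ('d'): freq=3, skip
  No unique character found => answer = -1

-1


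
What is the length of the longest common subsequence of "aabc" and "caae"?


LCS of "aabc" and "caae"
DP table:
           c    a    a    e
      0    0    0    0    0
  a   0    0    1    1    1
  a   0    0    1    2    2
  b   0    0    1    2    2
  c   0    1    1    2    2
LCS length = dp[4][4] = 2

2


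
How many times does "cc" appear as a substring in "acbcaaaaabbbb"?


Searching for "cc" in "acbcaaaaabbbb"
Scanning each position:
  Position 0: "ac" => no
  Position 1: "cb" => no
  Position 2: "bc" => no
  Position 3: "ca" => no
  Position 4: "aa" => no
  Position 5: "aa" => no
  Position 6: "aa" => no
  Position 7: "aa" => no
  Position 8: "ab" => no
  Position 9: "bb" => no
  Position 10: "bb" => no
  Position 11: "bb" => no
Total occurrences: 0

0


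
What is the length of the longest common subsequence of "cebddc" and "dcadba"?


LCS of "cebddc" and "dcadba"
DP table:
           d    c    a    d    b    a
      0    0    0    0    0    0    0
  c   0    0    1    1    1    1    1
  e   0    0    1    1    1    1    1
  b   0    0    1    1    1    2    2
  d   0    1    1    1    2    2    2
  d   0    1    1    1    2    2    2
  c   0    1    2    2    2    2    2
LCS length = dp[6][6] = 2

2


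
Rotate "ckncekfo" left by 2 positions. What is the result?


Input: "ckncekfo", rotate left by 2
First 2 characters: "ck"
Remaining characters: "ncekfo"
Concatenate remaining + first: "ncekfo" + "ck" = "ncekfock"

ncekfock


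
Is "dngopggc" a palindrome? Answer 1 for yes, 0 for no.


Input: dngopggc
Reversed: cggpognd
  Compare pos 0 ('d') with pos 7 ('c'): MISMATCH
  Compare pos 1 ('n') with pos 6 ('g'): MISMATCH
  Compare pos 2 ('g') with pos 5 ('g'): match
  Compare pos 3 ('o') with pos 4 ('p'): MISMATCH
Result: not a palindrome

0


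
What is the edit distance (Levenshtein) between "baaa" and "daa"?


Computing edit distance: "baaa" -> "daa"
DP table:
           d    a    a
      0    1    2    3
  b   1    1    2    3
  a   2    2    1    2
  a   3    3    2    1
  a   4    4    3    2
Edit distance = dp[4][3] = 2

2


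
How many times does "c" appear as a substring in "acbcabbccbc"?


Searching for "c" in "acbcabbccbc"
Scanning each position:
  Position 0: "a" => no
  Position 1: "c" => MATCH
  Position 2: "b" => no
  Position 3: "c" => MATCH
  Position 4: "a" => no
  Position 5: "b" => no
  Position 6: "b" => no
  Position 7: "c" => MATCH
  Position 8: "c" => MATCH
  Position 9: "b" => no
  Position 10: "c" => MATCH
Total occurrences: 5

5


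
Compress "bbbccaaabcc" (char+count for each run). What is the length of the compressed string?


Input: bbbccaaabcc
Runs:
  'b' x 3 => "b3"
  'c' x 2 => "c2"
  'a' x 3 => "a3"
  'b' x 1 => "b1"
  'c' x 2 => "c2"
Compressed: "b3c2a3b1c2"
Compressed length: 10

10


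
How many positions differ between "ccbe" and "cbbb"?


Comparing "ccbe" and "cbbb" position by position:
  Position 0: 'c' vs 'c' => same
  Position 1: 'c' vs 'b' => DIFFER
  Position 2: 'b' vs 'b' => same
  Position 3: 'e' vs 'b' => DIFFER
Positions that differ: 2

2


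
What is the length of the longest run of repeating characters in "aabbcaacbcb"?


Input: "aabbcaacbcb"
Scanning for longest run:
  Position 1 ('a'): continues run of 'a', length=2
  Position 2 ('b'): new char, reset run to 1
  Position 3 ('b'): continues run of 'b', length=2
  Position 4 ('c'): new char, reset run to 1
  Position 5 ('a'): new char, reset run to 1
  Position 6 ('a'): continues run of 'a', length=2
  Position 7 ('c'): new char, reset run to 1
  Position 8 ('b'): new char, reset run to 1
  Position 9 ('c'): new char, reset run to 1
  Position 10 ('b'): new char, reset run to 1
Longest run: 'a' with length 2

2


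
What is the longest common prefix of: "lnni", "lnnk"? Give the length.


Words: lnni, lnnk
  Position 0: all 'l' => match
  Position 1: all 'n' => match
  Position 2: all 'n' => match
  Position 3: ('i', 'k') => mismatch, stop
LCP = "lnn" (length 3)

3


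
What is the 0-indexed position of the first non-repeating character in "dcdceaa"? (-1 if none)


Input: dcdceaa
Character frequencies:
  'a': 2
  'c': 2
  'd': 2
  'e': 1
Scanning left to right for freq == 1:
  Position 0 ('d'): freq=2, skip
  Position 1 ('c'): freq=2, skip
  Position 2 ('d'): freq=2, skip
  Position 3 ('c'): freq=2, skip
  Position 4 ('e'): unique! => answer = 4

4


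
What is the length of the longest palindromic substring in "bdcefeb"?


Input: "bdcefeb"
Checking substrings for palindromes:
  [3:6] "efe" (len 3) => palindrome
Longest palindromic substring: "efe" with length 3

3


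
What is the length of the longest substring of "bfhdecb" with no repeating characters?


Input: "bfhdecb"
Sliding window (track last position of each char):
  Position 0 ('b'): window [0,0] length 1 -- new best
  Position 1 ('f'): window [0,1] length 2 -- new best
  Position 2 ('h'): window [0,2] length 3 -- new best
  Position 3 ('d'): window [0,3] length 4 -- new best
  Position 4 ('e'): window [0,4] length 5 -- new best
  Position 5 ('c'): window [0,5] length 6 -- new best
  Position 6 ('b'): repeat (last at 0), move window start to 1
  Position 6 ('b'): window [1,6] length 6
Longest substring with no repeats: "bfhdec" with length 6

6


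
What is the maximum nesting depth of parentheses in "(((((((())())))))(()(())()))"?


Input: "(((((((())())))))(()(())()))"
Tracking depth:
  Position 0 '(': depth becomes 1
  Position 1 '(': depth becomes 2
  Position 2 '(': depth becomes 3
  Position 3 '(': depth becomes 4
  Position 4 '(': depth becomes 5
  Position 5 '(': depth becomes 6
  Position 6 '(': depth becomes 7
  Position 7 '(': depth becomes 8
  Position 8 ')': depth becomes 7
  Position 9 ')': depth becomes 6
  Position 10 '(': depth becomes 7
  Position 11 ')': depth becomes 6
  Position 12 ')': depth becomes 5
  Position 13 ')': depth becomes 4
  Position 14 ')': depth becomes 3
  Position 15 ')': depth becomes 2
  Position 16 ')': depth becomes 1
  Position 17 '(': depth becomes 2
  Position 18 '(': depth becomes 3
  Position 19 ')': depth becomes 2
  Position 20 '(': depth becomes 3
  Position 21 '(': depth becomes 4
  Position 22 ')': depth becomes 3
  Position 23 ')': depth becomes 2
  Position 24 '(': depth becomes 3
  Position 25 ')': depth becomes 2
  Position 26 ')': depth becomes 1
  Position 27 ')': depth becomes 0
Maximum depth reached: 8

8


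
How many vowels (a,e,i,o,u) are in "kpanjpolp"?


Input: kpanjpolp
Checking each character:
  'k' at position 0: consonant
  'p' at position 1: consonant
  'a' at position 2: vowel (running total: 1)
  'n' at position 3: consonant
  'j' at position 4: consonant
  'p' at position 5: consonant
  'o' at position 6: vowel (running total: 2)
  'l' at position 7: consonant
  'p' at position 8: consonant
Total vowels: 2

2


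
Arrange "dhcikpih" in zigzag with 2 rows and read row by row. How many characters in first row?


Zigzag "dhcikpih" into 2 rows:
Placing characters:
  'd' => row 0
  'h' => row 1
  'c' => row 0
  'i' => row 1
  'k' => row 0
  'p' => row 1
  'i' => row 0
  'h' => row 1
Rows:
  Row 0: "dcki"
  Row 1: "hiph"
First row length: 4

4


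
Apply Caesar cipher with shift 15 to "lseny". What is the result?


Caesar cipher: shift "lseny" by 15
  'l' (pos 11) + 15 = pos 0 = 'a'
  's' (pos 18) + 15 = pos 7 = 'h'
  'e' (pos 4) + 15 = pos 19 = 't'
  'n' (pos 13) + 15 = pos 2 = 'c'
  'y' (pos 24) + 15 = pos 13 = 'n'
Result: ahtcn

ahtcn


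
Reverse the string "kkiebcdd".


Input: kkiebcdd
Reading characters right to left:
  Position 7: 'd'
  Position 6: 'd'
  Position 5: 'c'
  Position 4: 'b'
  Position 3: 'e'
  Position 2: 'i'
  Position 1: 'k'
  Position 0: 'k'
Reversed: ddcbeikk

ddcbeikk


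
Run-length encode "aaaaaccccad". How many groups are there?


Input: aaaaaccccad
Scanning for consecutive runs:
  Group 1: 'a' x 5 (positions 0-4)
  Group 2: 'c' x 4 (positions 5-8)
  Group 3: 'a' x 1 (positions 9-9)
  Group 4: 'd' x 1 (positions 10-10)
Total groups: 4

4


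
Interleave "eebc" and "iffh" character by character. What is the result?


Interleaving "eebc" and "iffh":
  Position 0: 'e' from first, 'i' from second => "ei"
  Position 1: 'e' from first, 'f' from second => "ef"
  Position 2: 'b' from first, 'f' from second => "bf"
  Position 3: 'c' from first, 'h' from second => "ch"
Result: eiefbfch

eiefbfch


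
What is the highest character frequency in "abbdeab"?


Input: abbdeab
Character counts:
  'a': 2
  'b': 3
  'd': 1
  'e': 1
Maximum frequency: 3

3


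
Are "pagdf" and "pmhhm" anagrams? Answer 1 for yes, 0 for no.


Strings: "pagdf", "pmhhm"
Sorted first:  adfgp
Sorted second: hhmmp
Differ at position 0: 'a' vs 'h' => not anagrams

0


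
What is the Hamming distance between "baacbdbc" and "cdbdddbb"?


Comparing "baacbdbc" and "cdbdddbb" position by position:
  Position 0: 'b' vs 'c' => differ
  Position 1: 'a' vs 'd' => differ
  Position 2: 'a' vs 'b' => differ
  Position 3: 'c' vs 'd' => differ
  Position 4: 'b' vs 'd' => differ
  Position 5: 'd' vs 'd' => same
  Position 6: 'b' vs 'b' => same
  Position 7: 'c' vs 'b' => differ
Total differences (Hamming distance): 6

6


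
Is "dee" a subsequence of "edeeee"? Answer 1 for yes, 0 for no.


Check if "dee" is a subsequence of "edeeee"
Greedy scan:
  Position 0 ('e'): no match needed
  Position 1 ('d'): matches sub[0] = 'd'
  Position 2 ('e'): matches sub[1] = 'e'
  Position 3 ('e'): matches sub[2] = 'e'
  Position 4 ('e'): no match needed
  Position 5 ('e'): no match needed
All 3 characters matched => is a subsequence

1


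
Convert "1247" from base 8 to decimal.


Input: "1247" in base 8
Positional expansion:
  Digit '1' (value 1) x 8^3 = 512
  Digit '2' (value 2) x 8^2 = 128
  Digit '4' (value 4) x 8^1 = 32
  Digit '7' (value 7) x 8^0 = 7
Sum = 679

679


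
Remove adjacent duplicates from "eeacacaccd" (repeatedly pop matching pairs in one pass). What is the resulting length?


Input: eeacacaccd
Stack-based adjacent duplicate removal:
  Read 'e': push. Stack: e
  Read 'e': matches stack top 'e' => pop. Stack: (empty)
  Read 'a': push. Stack: a
  Read 'c': push. Stack: ac
  Read 'a': push. Stack: aca
  Read 'c': push. Stack: acac
  Read 'a': push. Stack: acaca
  Read 'c': push. Stack: acacac
  Read 'c': matches stack top 'c' => pop. Stack: acaca
  Read 'd': push. Stack: acacad
Final stack: "acacad" (length 6)

6


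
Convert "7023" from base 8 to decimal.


Input: "7023" in base 8
Positional expansion:
  Digit '7' (value 7) x 8^3 = 3584
  Digit '0' (value 0) x 8^2 = 0
  Digit '2' (value 2) x 8^1 = 16
  Digit '3' (value 3) x 8^0 = 3
Sum = 3603

3603


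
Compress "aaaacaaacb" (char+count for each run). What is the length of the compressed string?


Input: aaaacaaacb
Runs:
  'a' x 4 => "a4"
  'c' x 1 => "c1"
  'a' x 3 => "a3"
  'c' x 1 => "c1"
  'b' x 1 => "b1"
Compressed: "a4c1a3c1b1"
Compressed length: 10

10
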